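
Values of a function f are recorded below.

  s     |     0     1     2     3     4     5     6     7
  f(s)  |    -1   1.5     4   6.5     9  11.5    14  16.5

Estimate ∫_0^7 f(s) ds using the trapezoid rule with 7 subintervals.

54.25

Δs = 1.
T_7 = (1/2)·[(-1) + 2·1.5 + 2·4 + 2·6.5 + 2·9 + 2·11.5 + 2·14 + 16.5] = 54.25.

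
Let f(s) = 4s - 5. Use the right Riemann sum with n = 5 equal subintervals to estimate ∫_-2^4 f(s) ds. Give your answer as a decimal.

8.4

Δs = (4 − (-2))/5 = 1.2.
Right endpoints: -0.8, 0.4, 1.6, 2.8, 4.
f(-0.8) = -8.2, f(0.4) = -3.4, f(1.6) = 1.4, f(2.8) = 6.2, f(4) = 11.
Sum = Δs · [f(-0.8) + f(0.4) + f(1.6) + f(2.8) + f(4)].
Sum = 8.4.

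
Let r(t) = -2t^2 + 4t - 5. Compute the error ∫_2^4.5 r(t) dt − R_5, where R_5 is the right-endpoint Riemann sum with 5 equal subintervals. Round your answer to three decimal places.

5.833

Exact integral: ∫_2^4.5 r(t) dt ≈ -35.41667.
R_5 = -41.25.
Error ≈ -35.41667 − (-41.25) ≈ 5.833.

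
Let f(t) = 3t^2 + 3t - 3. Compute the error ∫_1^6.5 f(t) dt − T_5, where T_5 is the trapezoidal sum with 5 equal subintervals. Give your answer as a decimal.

-3.3275

Exact integral: ∫_1^6.5 f(t) dt = 319.
T_5 = 322.3275.
Error = 319 − 322.3275 = -3.3275.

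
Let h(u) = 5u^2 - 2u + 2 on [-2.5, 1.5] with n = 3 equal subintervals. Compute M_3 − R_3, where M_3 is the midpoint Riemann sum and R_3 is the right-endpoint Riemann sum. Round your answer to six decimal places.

M_3 ≈ 40.70370370.
R_3 ≈ 30.92592593.
M_3 − R_3 ≈ 9.777778.

9.777778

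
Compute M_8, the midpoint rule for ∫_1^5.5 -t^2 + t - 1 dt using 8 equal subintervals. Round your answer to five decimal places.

-44.88135

Δt = (5.5 − 1)/8 = 0.5625.
Midpoints: 1.28125, 1.84375, 2.40625, 2.96875, 3.53125, 4.09375, 4.65625, 5.21875.
f(1.28125) = -1393/1024, f(1.84375) = -2617/1024, f(2.40625) = -4489/1024, f(2.96875) = -7009/1024, f(3.53125) = -10177/1024, f(4.09375) = -13993/1024, f(4.65625) = -18457/1024, f(5.21875) = -23569/1024.
Sum = Δt · [f(1.28125) + f(1.84375) + f(2.40625) + ...].
Sum ≈ -44.88135.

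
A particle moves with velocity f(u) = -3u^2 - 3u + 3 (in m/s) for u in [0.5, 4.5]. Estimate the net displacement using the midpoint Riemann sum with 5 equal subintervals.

Δu = (4.5 − 0.5)/5 = 0.8.
Midpoints: 0.9, 1.7, 2.5, 3.3, 4.1.
f(0.9) = -2.13, f(1.7) = -10.77, f(2.5) = -23.25, f(3.3) = -39.57, f(4.1) = -59.73.
Sum = Δu · [f(0.9) + f(1.7) + f(2.5) + f(3.3) + f(4.1)].
Sum = -108.36.

-108.36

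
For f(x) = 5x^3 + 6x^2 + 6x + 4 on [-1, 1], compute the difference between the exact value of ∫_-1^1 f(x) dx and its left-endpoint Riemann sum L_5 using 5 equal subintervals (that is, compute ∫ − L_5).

Exact integral: ∫_-1^1 f(x) dx = 12.
L_5 = 7.92.
Error = 12 − 7.92 = 4.08.

4.08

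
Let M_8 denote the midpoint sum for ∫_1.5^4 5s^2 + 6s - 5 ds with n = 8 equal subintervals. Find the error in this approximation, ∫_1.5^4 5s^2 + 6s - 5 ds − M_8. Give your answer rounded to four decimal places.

0.1017

Exact integral: ∫_1.5^4 f(s) ds ≈ 129.791667.
M_8 ≈ 129.689941.
Error ≈ 129.791667 − 129.689941 ≈ 0.1017.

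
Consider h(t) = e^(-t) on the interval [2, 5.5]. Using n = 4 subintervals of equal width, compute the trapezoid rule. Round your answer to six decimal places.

Δt = (5.5 − 2)/4 = 0.875.
h(2) ≈ 0.135335, h(2.875) ≈ 0.056416, h(3.75) ≈ 0.023518, h(4.625) ≈ 0.009804, h(5.5) ≈ 0.004087.
T_4 = (Δt/2)·[h(t_0) + 2h(t_1) + 2h(t_2) + 2h(t_3) + h(t_4)].
Sum ≈ 0.139517.

0.139517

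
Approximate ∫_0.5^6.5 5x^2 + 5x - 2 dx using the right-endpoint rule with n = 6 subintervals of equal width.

675.5

Δx = (6.5 − 0.5)/6 = 1.
Right endpoints: 1.5, 2.5, 3.5, 4.5, 5.5, 6.5.
f(1.5) = 16.75, f(2.5) = 41.75, f(3.5) = 76.75, f(4.5) = 121.75, f(5.5) = 176.75, f(6.5) = 241.75.
Sum = Δx · [f(1.5) + f(2.5) + f(3.5) + ...].
Sum = 675.5.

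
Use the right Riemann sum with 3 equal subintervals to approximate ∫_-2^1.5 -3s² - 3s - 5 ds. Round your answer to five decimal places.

Δs = (1.5 − (-2))/3 = 7/6.
Right endpoints: -5/6, 1/3, 1.5.
f(-5/6) = -55/12, f(1/3) = -19/3, f(1.5) = -16.25.
Sum = Δs · [f(-5/6) + f(1/3) + f(1.5)].
Sum ≈ -31.69444.

-31.69444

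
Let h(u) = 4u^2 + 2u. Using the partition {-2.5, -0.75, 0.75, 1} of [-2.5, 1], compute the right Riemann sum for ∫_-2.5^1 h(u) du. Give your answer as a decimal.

8.4375

Subinterval widths: 1.75, 1.5, 0.25.
Right endpoints: -0.75, 0.75, 1.
h(-0.75) = 0.75, h(0.75) = 3.75, h(1) = 6.
Sum = Σ Δu_i · h(u_i).
Sum = 8.4375.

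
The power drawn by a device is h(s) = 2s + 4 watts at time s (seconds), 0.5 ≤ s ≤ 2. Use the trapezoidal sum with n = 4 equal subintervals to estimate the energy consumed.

Δs = (2 − 0.5)/4 = 0.375.
h(0.5) = 5, h(0.875) = 5.75, h(1.25) = 6.5, h(1.625) = 7.25, h(2) = 8.
T_4 = (Δs/2)·[h(s_0) + 2h(s_1) + 2h(s_2) + 2h(s_3) + h(s_4)].
Sum = 9.75.

9.75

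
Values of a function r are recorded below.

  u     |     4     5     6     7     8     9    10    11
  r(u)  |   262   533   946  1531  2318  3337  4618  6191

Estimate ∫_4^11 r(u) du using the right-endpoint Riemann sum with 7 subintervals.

19474

Δu = 1.
Sum = 1·[533 + 946 + 1531 + 2318 + 3337 + 4618 + 6191] = 19474.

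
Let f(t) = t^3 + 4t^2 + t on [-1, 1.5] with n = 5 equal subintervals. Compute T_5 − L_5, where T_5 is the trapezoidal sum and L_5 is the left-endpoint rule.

T_5 = 7.96875.
L_5 = 5.
T_5 − L_5 = 2.96875.

2.96875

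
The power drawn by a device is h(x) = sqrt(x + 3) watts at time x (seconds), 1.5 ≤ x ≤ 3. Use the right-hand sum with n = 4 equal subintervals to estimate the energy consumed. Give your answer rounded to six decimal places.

3.495160

Δx = (3 − 1.5)/4 = 0.375.
Right endpoints: 1.875, 2.25, 2.625, 3.
h(1.875) ≈ 2.207940, h(2.25) ≈ 2.291288, h(2.625) ≈ 2.371708, h(3) ≈ 2.449490.
Sum = Δx · [h(1.875) + h(2.25) + h(2.625) + h(3)].
Sum ≈ 3.495160.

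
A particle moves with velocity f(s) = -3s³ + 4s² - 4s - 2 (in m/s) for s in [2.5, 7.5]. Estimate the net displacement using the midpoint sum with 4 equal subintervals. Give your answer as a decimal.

-1885.390625

Δs = (7.5 − 2.5)/4 = 1.25.
Midpoints: 3.125, 4.375, 5.625, 6.875.
f(3.125) = -34299/512, f(4.375) = -99409/512, f(5.625) = -221119/512, f(6.875) = -417429/512.
Sum = Δs · [f(3.125) + f(4.375) + f(5.625) + f(6.875)].
Sum = -1885.390625.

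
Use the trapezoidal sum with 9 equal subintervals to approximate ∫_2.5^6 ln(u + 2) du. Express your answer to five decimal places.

Δu = (6 − 2.5)/9 = 7/18.
f(2.5) ≈ 1.50408, f(26/9) ≈ 1.58697, f(59/18) ≈ 1.66351, f(11/3) ≈ 1.73460, f(73/18) ≈ 1.80098, f(40/9) ≈ 1.86322, f(29/6) ≈ 1.92181, f(47/9) ≈ 1.97716, f(101/18) ≈ 2.02961, f(6) ≈ 2.07944.
T_9 = (Δu/2)·[f(u_0) + 2f(u_1) + ... + 2f(u_{8}) + f(u_9)].
Sum ≈ 6.36596.

6.36596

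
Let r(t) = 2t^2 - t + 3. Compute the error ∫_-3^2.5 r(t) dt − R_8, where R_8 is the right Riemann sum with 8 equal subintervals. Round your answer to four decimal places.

2.9147

Exact integral: ∫_-3^2.5 r(t) dt ≈ 46.291667.
R_8 ≈ 43.376953.
Error ≈ 46.291667 − 43.376953 ≈ 2.9147.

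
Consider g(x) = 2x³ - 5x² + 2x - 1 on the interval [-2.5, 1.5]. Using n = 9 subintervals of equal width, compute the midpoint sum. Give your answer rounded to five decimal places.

-56.13992

Δx = (1.5 − (-2.5))/9 = 4/9.
Midpoints: -41/18, -11/6, -25/18, -17/18, -0.5, -1/18, 7/18, 5/6, 23/18.
g(-41/18) = -80383/1458, g(-11/6) = -1825/54, g(-25/18) = -27383/1458, g(-17/18) = -13171/1458, g(-0.5) = -3.5, g(-1/18) = -1643/1458, g(7/18) = -1255/1458, g(5/6) = -89/54, g(23/18) = -3551/1458.
Sum = Δx · [g(-41/18) + g(-11/6) + g(-25/18) + ...].
Sum ≈ -56.13992.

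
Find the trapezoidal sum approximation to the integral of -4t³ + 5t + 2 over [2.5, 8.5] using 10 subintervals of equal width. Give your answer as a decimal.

Δt = (8.5 − 2.5)/10 = 0.6.
f(2.5) = -48, f(3.1) = -101.664, f(3.7) = -182.112, f(4.3) = -294.528, f(4.9) = -444.096, f(5.5) = -636, f(6.1) = -875.424, f(6.7) = -1167.552, f(7.3) = -1517.568, f(7.9) = -1930.656, f(8.5) = -2412.
T_10 = (Δt/2)·[f(t_0) + 2f(t_1) + ... + 2f(t_{9}) + f(t_10)].
Sum = -5027.76.

-5027.76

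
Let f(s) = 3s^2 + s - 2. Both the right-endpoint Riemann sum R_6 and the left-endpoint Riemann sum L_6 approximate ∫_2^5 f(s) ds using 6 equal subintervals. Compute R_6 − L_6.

R_6 = 138.375.
L_6 = 105.375.
R_6 − L_6 = 33.

33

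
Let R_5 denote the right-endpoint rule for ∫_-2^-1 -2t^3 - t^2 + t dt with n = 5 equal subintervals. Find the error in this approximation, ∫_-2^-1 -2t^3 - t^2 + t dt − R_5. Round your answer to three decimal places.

0.947

Exact integral: ∫_-2^-1 f(t) dt ≈ 3.66667.
R_5 = 2.72.
Error ≈ 3.66667 − 2.72 ≈ 0.947.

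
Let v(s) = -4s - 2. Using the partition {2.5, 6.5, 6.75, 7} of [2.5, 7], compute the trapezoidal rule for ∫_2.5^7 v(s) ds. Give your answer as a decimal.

-94.5

Subinterval widths: 4, 0.25, 0.25.
v(2.5) = -12, v(6.5) = -28, v(6.75) = -29, v(7) = -30.
On each subinterval the trapezoid contributes (Δs_i/2)·[v(s_{i-1}) + v(s_i)].
Sum = -94.5.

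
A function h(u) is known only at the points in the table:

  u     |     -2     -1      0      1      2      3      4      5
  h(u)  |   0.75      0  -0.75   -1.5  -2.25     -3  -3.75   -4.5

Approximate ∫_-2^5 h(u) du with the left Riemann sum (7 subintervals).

Δu = 1.
Sum = 1·[0.75 + 0 + (-0.75) + (-1.5) + (-2.25) + (-3) + (-3.75)] = -10.5.

-10.5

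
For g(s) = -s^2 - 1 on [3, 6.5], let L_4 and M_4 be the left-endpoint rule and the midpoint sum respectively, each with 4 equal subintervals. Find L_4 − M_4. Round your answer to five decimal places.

L_4 = -71.94140625.
M_4 ≈ -85.8183594.
L_4 − M_4 ≈ 13.87695.

13.87695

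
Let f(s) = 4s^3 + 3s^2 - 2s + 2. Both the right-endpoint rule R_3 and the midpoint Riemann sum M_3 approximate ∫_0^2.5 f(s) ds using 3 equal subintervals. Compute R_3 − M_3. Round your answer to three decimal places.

R_3 ≈ 90.41667.
M_3 ≈ 50.83333.
R_3 − M_3 ≈ 39.583.

39.583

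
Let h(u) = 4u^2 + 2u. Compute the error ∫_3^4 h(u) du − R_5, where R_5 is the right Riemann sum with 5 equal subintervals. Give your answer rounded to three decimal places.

Exact integral: ∫_3^4 h(u) du ≈ 56.33333.
R_5 = 59.36.
Error ≈ 56.33333 − 59.36 ≈ -3.027.

-3.027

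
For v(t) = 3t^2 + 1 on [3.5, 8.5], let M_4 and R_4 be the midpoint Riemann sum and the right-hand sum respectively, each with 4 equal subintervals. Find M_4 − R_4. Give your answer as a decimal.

M_4 = 574.296875.
R_4 = 692.65625.
M_4 − R_4 = -118.359375.

-118.359375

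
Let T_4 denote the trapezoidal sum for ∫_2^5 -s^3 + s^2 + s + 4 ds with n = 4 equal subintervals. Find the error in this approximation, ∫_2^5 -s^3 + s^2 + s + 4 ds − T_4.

Exact integral: ∫_2^5 f(s) ds = -90.75.
T_4 = -93.421875.
Error = -90.75 − (-93.421875) = 2.671875.

2.671875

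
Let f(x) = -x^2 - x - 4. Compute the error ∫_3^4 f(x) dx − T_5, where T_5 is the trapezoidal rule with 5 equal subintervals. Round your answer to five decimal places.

Exact integral: ∫_3^4 f(x) dx ≈ -19.8333333.
T_5 = -19.84.
Error ≈ -19.8333333 − (-19.84) ≈ 0.00667.

0.00667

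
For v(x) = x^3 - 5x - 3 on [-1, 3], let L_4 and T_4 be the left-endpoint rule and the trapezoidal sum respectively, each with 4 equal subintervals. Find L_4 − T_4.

-4

L_4 = -14.
T_4 = -10.
L_4 − T_4 = -4.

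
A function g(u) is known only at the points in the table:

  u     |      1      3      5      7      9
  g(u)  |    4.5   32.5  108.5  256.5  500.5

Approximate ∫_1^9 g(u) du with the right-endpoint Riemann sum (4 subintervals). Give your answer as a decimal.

1796

Δu = 2.
Sum = 2·[32.5 + 108.5 + 256.5 + 500.5] = 1796.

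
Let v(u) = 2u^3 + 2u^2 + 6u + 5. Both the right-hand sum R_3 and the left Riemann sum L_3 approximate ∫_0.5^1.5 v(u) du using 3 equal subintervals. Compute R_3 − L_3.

5.5

R_3 ≈ 18.564815.
L_3 ≈ 13.064815.
R_3 − L_3 = 5.5.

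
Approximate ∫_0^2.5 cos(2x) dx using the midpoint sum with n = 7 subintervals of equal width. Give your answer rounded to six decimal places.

-0.489809

Δx = (2.5 − 0)/7 = 5/14.
Midpoints: 5/28, 15/28, 25/28, 1.25, 45/28, 55/28, 65/28.
f(5/28) ≈ 0.936900, f(15/28) ≈ 0.478871, f(25/28) ≈ -0.213267, f(1.25) ≈ -0.801144, f(45/28) ≈ -0.997359, f(55/28) ≈ -0.705988, f(65/28) ≈ -0.069476.
Sum = Δx · [f(5/28) + f(15/28) + f(25/28) + ...].
Sum ≈ -0.489809.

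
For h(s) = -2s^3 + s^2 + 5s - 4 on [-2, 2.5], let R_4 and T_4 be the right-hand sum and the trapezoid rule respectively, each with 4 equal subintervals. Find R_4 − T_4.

-12.65625

R_4 ≈ -29.1621094.
T_4 ≈ -16.5058594.
R_4 − T_4 = -12.65625.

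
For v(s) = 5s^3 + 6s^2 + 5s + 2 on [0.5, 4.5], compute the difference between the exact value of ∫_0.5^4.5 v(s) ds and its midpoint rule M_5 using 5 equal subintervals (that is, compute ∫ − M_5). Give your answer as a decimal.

9.28

Exact integral: ∫_0.5^4.5 v(s) ds = 752.5.
M_5 = 743.22.
Error = 752.5 − 743.22 = 9.28.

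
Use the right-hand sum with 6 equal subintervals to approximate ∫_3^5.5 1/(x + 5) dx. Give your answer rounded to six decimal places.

Δx = (5.5 − 3)/6 = 5/12.
Right endpoints: 41/12, 23/6, 4.25, 14/3, 61/12, 5.5.
f(41/12) = 12/101, f(23/6) = 6/53, f(4.25) = 4/37, f(14/3) = 3/29, f(61/12) = 12/121, f(5.5) = 2/21.
Sum = Δx · [f(41/12) + f(23/6) + f(4.25) + ...].
Sum ≈ 0.265828.

0.265828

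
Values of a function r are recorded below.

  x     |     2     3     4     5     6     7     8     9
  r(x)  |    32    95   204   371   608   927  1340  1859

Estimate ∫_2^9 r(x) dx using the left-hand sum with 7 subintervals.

3577

Δx = 1.
Sum = 1·[32 + 95 + 204 + 371 + 608 + 927 + 1340] = 3577.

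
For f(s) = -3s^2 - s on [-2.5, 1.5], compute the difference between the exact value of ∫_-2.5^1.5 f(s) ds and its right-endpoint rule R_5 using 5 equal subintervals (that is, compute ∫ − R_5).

-1.92

Exact integral: ∫_-2.5^1.5 f(s) ds = -17.
R_5 = -15.08.
Error = -17 − (-15.08) = -1.92.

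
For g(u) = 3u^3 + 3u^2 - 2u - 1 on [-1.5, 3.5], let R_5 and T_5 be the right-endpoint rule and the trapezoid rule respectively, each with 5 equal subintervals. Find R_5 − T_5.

79.375

R_5 = 229.375.
T_5 = 150.
R_5 − T_5 = 79.375.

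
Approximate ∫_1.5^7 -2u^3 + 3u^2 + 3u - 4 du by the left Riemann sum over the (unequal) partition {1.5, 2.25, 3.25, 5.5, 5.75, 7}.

-466.8125

Subinterval widths: 0.75, 1, 2.25, 0.25, 1.25.
Left endpoints: 1.5, 2.25, 3.25, 5.5, 5.75.
f(1.5) = 0.5, f(2.25) = -4.84375, f(3.25) = -31.21875, f(5.5) = -229.5, f(5.75) = -267.78125.
Sum = Σ Δu_i · f(u_i).
Sum = -466.8125.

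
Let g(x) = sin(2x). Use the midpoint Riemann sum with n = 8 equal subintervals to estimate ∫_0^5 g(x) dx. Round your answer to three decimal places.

Δx = (5 − 0)/8 = 0.625.
Midpoints: 0.3125, 0.9375, 1.5625, 2.1875, 2.8125, 3.4375, 4.0625, 4.6875.
g(0.3125) ≈ 0.585, g(0.9375) ≈ 0.954, g(1.5625) ≈ 0.017, g(2.1875) ≈ -0.944, g(2.8125) ≈ -0.612, g(3.4375) ≈ 0.558, g(4.0625) ≈ 0.963, g(4.6875) ≈ 0.050.
Sum = Δx · [g(0.3125) + g(0.9375) + g(1.5625) + ...].
Sum ≈ 0.982.

0.982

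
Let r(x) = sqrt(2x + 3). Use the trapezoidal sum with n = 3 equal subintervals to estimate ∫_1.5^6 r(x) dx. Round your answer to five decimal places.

14.43801

Δx = (6 − 1.5)/3 = 1.5.
r(1.5) ≈ 2.44949, r(3) ≈ 3.00000, r(4.5) ≈ 3.46410, r(6) ≈ 3.87298.
T_3 = (Δx/2)·[r(x_0) + 2r(x_1) + 2r(x_2) + r(x_3)].
Sum ≈ 14.43801.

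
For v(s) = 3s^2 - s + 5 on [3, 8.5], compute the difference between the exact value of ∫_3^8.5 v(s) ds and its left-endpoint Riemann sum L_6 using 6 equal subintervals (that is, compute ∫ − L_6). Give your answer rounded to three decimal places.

82.137

Exact integral: ∫_3^8.5 v(s) ds = 583.
L_6 ≈ 500.86285.
Error ≈ 583 − 500.86285 ≈ 82.137.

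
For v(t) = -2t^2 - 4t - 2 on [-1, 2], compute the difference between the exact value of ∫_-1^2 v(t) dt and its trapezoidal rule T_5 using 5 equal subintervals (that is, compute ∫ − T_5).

0.36

Exact integral: ∫_-1^2 v(t) dt = -18.
T_5 = -18.36.
Error = -18 − (-18.36) = 0.36.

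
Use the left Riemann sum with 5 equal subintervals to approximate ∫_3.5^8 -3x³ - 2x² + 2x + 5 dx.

Δx = (8 − 3.5)/5 = 0.9.
Left endpoints: 3.5, 4.4, 5.3, 6.2, 7.1.
f(3.5) = -141.125, f(4.4) = -280.472, f(5.3) = -487.211, f(6.2) = -774.464, f(7.1) = -1155.353.
Sum = Δx · [f(3.5) + f(4.4) + f(5.3) + f(6.2) + f(7.1)].
Sum = -2554.7625.

-2554.7625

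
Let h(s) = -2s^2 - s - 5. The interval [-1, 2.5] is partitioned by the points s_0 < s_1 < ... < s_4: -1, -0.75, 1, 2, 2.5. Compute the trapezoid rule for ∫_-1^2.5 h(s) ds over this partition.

Subinterval widths: 0.25, 1.75, 1, 0.5.
h(-1) = -6, h(-0.75) = -5.375, h(1) = -8, h(2) = -15, h(2.5) = -20.
On each subinterval the trapezoid contributes (Δs_i/2)·[h(s_{i-1}) + h(s_i)].
Sum = -33.375.

-33.375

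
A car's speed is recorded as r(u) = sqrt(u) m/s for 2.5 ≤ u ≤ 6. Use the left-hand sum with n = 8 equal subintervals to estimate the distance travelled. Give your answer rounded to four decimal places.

Δu = (6 − 2.5)/8 = 0.4375.
Left endpoints: 2.5, 2.9375, 3.375, 3.8125, 4.25, 4.6875, 5.125, 5.5625.
r(2.5) ≈ 1.5811, r(2.9375) ≈ 1.7139, r(3.375) ≈ 1.8371, r(3.8125) ≈ 1.9526, r(4.25) ≈ 2.0616, r(4.6875) ≈ 2.1651, r(5.125) ≈ 2.2638, r(5.5625) ≈ 2.3585.
Sum = Δu · [r(2.5) + r(2.9375) + r(3.375) + ...].
Sum ≈ 6.9710.

6.9710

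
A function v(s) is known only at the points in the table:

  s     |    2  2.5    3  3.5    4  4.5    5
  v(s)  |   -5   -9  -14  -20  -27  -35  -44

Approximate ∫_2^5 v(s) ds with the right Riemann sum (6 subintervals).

-74.5

Δs = 0.5.
Sum = 0.5·[(-9) + (-14) + (-20) + (-27) + (-35) + (-44)] = -74.5.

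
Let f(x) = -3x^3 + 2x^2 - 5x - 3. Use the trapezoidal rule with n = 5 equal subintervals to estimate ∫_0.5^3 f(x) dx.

-73.59375

Δx = (3 − 0.5)/5 = 0.5.
f(0.5) = -5.375, f(1) = -9, f(1.5) = -16.125, f(2) = -29, f(2.5) = -49.875, f(3) = -81.
T_5 = (Δx/2)·[f(x_0) + 2f(x_1) + ... + 2f(x_{4}) + f(x_5)].
Sum = -73.59375.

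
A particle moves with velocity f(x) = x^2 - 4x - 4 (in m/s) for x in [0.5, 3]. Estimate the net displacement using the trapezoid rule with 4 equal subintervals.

-18.37890625

Δx = (3 − 0.5)/4 = 0.625.
f(0.5) = -5.75, f(1.125) = -7.234375, f(1.75) = -7.9375, f(2.375) = -7.859375, f(3) = -7.
T_4 = (Δx/2)·[f(x_0) + 2f(x_1) + 2f(x_2) + 2f(x_3) + f(x_4)].
Sum = -18.37890625.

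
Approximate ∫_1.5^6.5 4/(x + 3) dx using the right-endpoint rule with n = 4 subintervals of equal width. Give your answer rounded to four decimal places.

2.7162

Δx = (6.5 − 1.5)/4 = 1.25.
Right endpoints: 2.75, 4, 5.25, 6.5.
f(2.75) = 16/23, f(4) = 4/7, f(5.25) = 16/33, f(6.5) = 8/19.
Sum = Δx · [f(2.75) + f(4) + f(5.25) + f(6.5)].
Sum ≈ 2.7162.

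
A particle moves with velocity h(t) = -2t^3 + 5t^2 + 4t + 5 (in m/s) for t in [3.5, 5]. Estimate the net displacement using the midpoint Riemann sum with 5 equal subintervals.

-67.363125

Δt = (5 − 3.5)/5 = 0.3.
Midpoints: 3.65, 3.95, 4.25, 4.55, 4.85.
h(3.65) = -11.04175, h(3.95) = -24.44725, h(4.25) = -41.21875, h(4.55) = -61.68025, h(4.85) = -86.15575.
Sum = Δt · [h(3.65) + h(3.95) + h(4.25) + h(4.55) + h(4.85)].
Sum = -67.363125.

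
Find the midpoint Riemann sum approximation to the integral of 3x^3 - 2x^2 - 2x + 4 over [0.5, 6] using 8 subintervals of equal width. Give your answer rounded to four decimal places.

Δx = (6 − 0.5)/8 = 0.6875.
Midpoints: 0.84375, 1.53125, 2.21875, 2.90625, 3.59375, 4.28125, 4.96875, 5.65625.
f(0.84375) = 88169/32768, f(1.53125) = 230003/32768, f(2.21875) = 736773/32768, f(2.90625) = 1800143/32768, f(3.59375) = 3611777/32768, f(4.28125) = 6363339/32768, f(4.96875) = 10246493/32768, f(5.65625) = 15452903/32768.
Sum = Δx · [f(0.84375) + f(1.53125) + f(2.21875) + ...].
Sum ≈ 808.3832.

808.3832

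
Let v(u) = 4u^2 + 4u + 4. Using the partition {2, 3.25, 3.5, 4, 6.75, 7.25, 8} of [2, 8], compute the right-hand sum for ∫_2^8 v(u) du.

1059.875

Subinterval widths: 1.25, 0.25, 0.5, 2.75, 0.5, 0.75.
Right endpoints: 3.25, 3.5, 4, 6.75, 7.25, 8.
v(3.25) = 59.25, v(3.5) = 67, v(4) = 84, v(6.75) = 213.25, v(7.25) = 243.25, v(8) = 292.
Sum = Σ Δu_i · v(u_i).
Sum = 1059.875.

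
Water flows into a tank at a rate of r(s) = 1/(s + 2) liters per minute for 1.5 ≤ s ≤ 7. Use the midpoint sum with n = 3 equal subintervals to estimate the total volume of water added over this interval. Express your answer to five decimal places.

0.93523

Δs = (7 − 1.5)/3 = 11/6.
Midpoints: 29/12, 4.25, 73/12.
r(29/12) = 12/53, r(4.25) = 0.16, r(73/12) = 12/97.
Sum = Δs · [r(29/12) + r(4.25) + r(73/12)].
Sum ≈ 0.93523.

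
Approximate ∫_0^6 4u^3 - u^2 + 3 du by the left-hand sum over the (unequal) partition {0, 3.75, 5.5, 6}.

Subinterval widths: 3.75, 1.75, 0.5.
Left endpoints: 0, 3.75, 5.5.
f(0) = 3, f(3.75) = 199.875, f(5.5) = 638.25.
Sum = Σ Δu_i · f(u_i).
Sum = 680.15625.

680.15625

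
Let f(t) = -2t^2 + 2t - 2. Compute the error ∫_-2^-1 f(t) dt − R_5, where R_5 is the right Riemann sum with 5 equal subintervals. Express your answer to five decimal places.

-0.78667

Exact integral: ∫_-2^-1 f(t) dt ≈ -9.6666667.
R_5 = -8.88.
Error ≈ -9.6666667 − (-8.88) ≈ -0.78667.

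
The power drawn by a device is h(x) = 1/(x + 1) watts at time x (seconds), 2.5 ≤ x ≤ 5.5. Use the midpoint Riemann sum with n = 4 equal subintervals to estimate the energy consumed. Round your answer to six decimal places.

0.617694

Δx = (5.5 − 2.5)/4 = 0.75.
Midpoints: 2.875, 3.625, 4.375, 5.125.
h(2.875) = 8/31, h(3.625) = 8/37, h(4.375) = 8/43, h(5.125) = 8/49.
Sum = Δx · [h(2.875) + h(3.625) + h(4.375) + h(5.125)].
Sum ≈ 0.617694.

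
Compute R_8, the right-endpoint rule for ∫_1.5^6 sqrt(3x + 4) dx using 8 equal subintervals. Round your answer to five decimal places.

Δx = (6 − 1.5)/8 = 0.5625.
Right endpoints: 2.0625, 2.625, 3.1875, 3.75, 4.3125, 4.875, 5.4375, 6.
f(2.0625) ≈ 3.19179, f(2.625) ≈ 3.44601, f(3.1875) ≈ 3.68273, f(3.75) ≈ 3.90512, f(4.3125) ≈ 4.11552, f(4.875) ≈ 4.31567, f(5.4375) ≈ 4.50694, f(6) ≈ 4.69042.
Sum = Δx · [f(2.0625) + f(2.625) + f(3.1875) + ...].
Sum ≈ 17.91799.

17.91799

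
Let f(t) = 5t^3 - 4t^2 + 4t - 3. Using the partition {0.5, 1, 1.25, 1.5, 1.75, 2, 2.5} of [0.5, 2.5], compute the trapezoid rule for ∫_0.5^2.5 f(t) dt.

35.046875

Subinterval widths: 0.5, 0.25, 0.25, 0.25, 0.25, 0.5.
f(0.5) = -1.375, f(1) = 2, f(1.25) = 5.515625, f(1.5) = 10.875, f(1.75) = 18.546875, f(2) = 29, f(2.5) = 60.125.
On each subinterval the trapezoid contributes (Δt_i/2)·[f(t_{i-1}) + f(t_i)].
Sum = 35.046875.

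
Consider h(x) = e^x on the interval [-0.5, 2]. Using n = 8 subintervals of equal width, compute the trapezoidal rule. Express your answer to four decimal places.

Δx = (2 − (-0.5))/8 = 0.3125.
h(-0.5) ≈ 0.6065, h(-0.1875) ≈ 0.8290, h(0.125) ≈ 1.1331, h(0.4375) ≈ 1.5488, h(0.75) ≈ 2.1170, h(1.0625) ≈ 2.8936, h(1.375) ≈ 3.9551, h(1.6875) ≈ 5.4059, h(2) ≈ 7.3891.
T_8 = (Δx/2)·[h(x_0) + 2h(x_1) + ... + 2h(x_{7}) + h(x_8)].
Sum ≈ 6.8376.

6.8376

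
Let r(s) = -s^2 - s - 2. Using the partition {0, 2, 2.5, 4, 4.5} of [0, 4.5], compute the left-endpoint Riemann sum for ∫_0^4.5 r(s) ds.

Subinterval widths: 2, 0.5, 1.5, 0.5.
Left endpoints: 0, 2, 2.5, 4.
r(0) = -2, r(2) = -8, r(2.5) = -10.75, r(4) = -22.
Sum = Σ Δs_i · r(s_i).
Sum = -35.125.

-35.125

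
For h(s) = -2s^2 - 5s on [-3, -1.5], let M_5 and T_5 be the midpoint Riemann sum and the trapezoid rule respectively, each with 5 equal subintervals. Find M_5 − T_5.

0.0675

M_5 = 1.1475.
T_5 = 1.08.
M_5 − T_5 = 0.0675.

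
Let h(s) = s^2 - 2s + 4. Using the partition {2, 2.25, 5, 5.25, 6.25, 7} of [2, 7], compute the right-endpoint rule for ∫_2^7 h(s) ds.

Subinterval widths: 0.25, 2.75, 0.25, 1, 0.75.
Right endpoints: 2.25, 5, 5.25, 6.25, 7.
h(2.25) = 4.5625, h(5) = 19, h(5.25) = 21.0625, h(6.25) = 30.5625, h(7) = 39.
Sum = Σ Δs_i · h(s_i).
Sum = 118.46875.

118.46875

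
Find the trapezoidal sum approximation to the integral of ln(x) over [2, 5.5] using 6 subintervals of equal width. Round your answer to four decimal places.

Δx = (5.5 − 2)/6 = 7/12.
f(2) ≈ 0.6931, f(31/12) ≈ 0.9491, f(19/6) ≈ 1.1527, f(3.75) ≈ 1.3218, f(13/3) ≈ 1.4663, f(59/12) ≈ 1.5926, f(5.5) ≈ 1.7047.
T_6 = (Δx/2)·[f(x_0) + 2f(x_1) + ... + 2f(x_{5}) + f(x_6)].
Sum ≈ 4.4808.

4.4808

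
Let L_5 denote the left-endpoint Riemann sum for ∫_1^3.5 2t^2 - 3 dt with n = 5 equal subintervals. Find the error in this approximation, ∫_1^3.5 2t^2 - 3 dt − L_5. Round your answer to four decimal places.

5.4167

Exact integral: ∫_1^3.5 f(t) dt ≈ 20.416667.
L_5 = 15.
Error ≈ 20.416667 − 15 ≈ 5.4167.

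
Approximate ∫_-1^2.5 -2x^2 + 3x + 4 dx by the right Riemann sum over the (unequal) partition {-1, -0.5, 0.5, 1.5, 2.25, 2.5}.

Subinterval widths: 0.5, 1, 1, 0.75, 0.25.
Right endpoints: -0.5, 0.5, 1.5, 2.25, 2.5.
f(-0.5) = 2, f(0.5) = 5, f(1.5) = 4, f(2.25) = 0.625, f(2.5) = -1.
Sum = Σ Δx_i · f(x_i).
Sum = 10.21875.

10.21875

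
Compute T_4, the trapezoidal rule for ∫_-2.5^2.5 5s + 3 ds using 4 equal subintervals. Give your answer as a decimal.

15

Δs = (2.5 − (-2.5))/4 = 1.25.
f(-2.5) = -9.5, f(-1.25) = -3.25, f(0) = 3, f(1.25) = 9.25, f(2.5) = 15.5.
T_4 = (Δs/2)·[f(s_0) + 2f(s_1) + 2f(s_2) + 2f(s_3) + f(s_4)].
Sum = 15.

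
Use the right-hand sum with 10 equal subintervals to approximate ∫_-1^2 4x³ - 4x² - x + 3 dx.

13.74

Δx = (2 − (-1))/10 = 0.3.
Right endpoints: -0.7, -0.4, -0.1, 0.2, 0.5, 0.8, 1.1, 1.4, 1.7, 2.
f(-0.7) = 0.368, f(-0.4) = 2.504, f(-0.1) = 3.056, f(0.2) = 2.672, f(0.5) = 2, f(0.8) = 1.688, f(1.1) = 2.384, f(1.4) = 4.736, f(1.7) = 9.392, f(2) = 17.
Sum = Δx · [f(-0.7) + f(-0.4) + f(-0.1) + ...].
Sum = 13.74.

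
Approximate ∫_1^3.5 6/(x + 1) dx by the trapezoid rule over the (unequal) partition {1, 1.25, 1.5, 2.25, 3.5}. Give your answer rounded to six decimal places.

4.921154

Subinterval widths: 0.25, 0.25, 0.75, 1.25.
f(1) = 3, f(1.25) = 8/3, f(1.5) = 2.4, f(2.25) = 24/13, f(3.5) = 4/3.
On each subinterval the trapezoid contributes (Δx_i/2)·[f(x_{i-1}) + f(x_i)].
Sum ≈ 4.921154.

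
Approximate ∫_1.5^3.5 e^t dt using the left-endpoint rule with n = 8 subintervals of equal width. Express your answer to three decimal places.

25.204

Δt = (3.5 − 1.5)/8 = 0.25.
Left endpoints: 1.5, 1.75, 2, 2.25, 2.5, 2.75, 3, 3.25.
f(1.5) ≈ 4.482, f(1.75) ≈ 5.755, f(2) ≈ 7.389, f(2.25) ≈ 9.488, f(2.5) ≈ 12.182, f(2.75) ≈ 15.643, f(3) ≈ 20.086, f(3.25) ≈ 25.790.
Sum = Δt · [f(1.5) + f(1.75) + f(2) + ...].
Sum ≈ 25.204.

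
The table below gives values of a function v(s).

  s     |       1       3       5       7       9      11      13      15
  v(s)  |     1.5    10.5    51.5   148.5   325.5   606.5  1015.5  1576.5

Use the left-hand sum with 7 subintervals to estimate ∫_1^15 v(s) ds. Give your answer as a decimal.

Δs = 2.
Sum = 2·[1.5 + 10.5 + 51.5 + 148.5 + 325.5 + 606.5 + 1015.5] = 4319.

4319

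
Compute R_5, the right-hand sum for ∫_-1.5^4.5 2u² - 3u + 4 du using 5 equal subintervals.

Δu = (4.5 − (-1.5))/5 = 1.2.
Right endpoints: -0.3, 0.9, 2.1, 3.3, 4.5.
f(-0.3) = 5.08, f(0.9) = 2.92, f(2.1) = 6.52, f(3.3) = 15.88, f(4.5) = 31.
Sum = Δu · [f(-0.3) + f(0.9) + f(2.1) + f(3.3) + f(4.5)].
Sum = 73.68.

73.68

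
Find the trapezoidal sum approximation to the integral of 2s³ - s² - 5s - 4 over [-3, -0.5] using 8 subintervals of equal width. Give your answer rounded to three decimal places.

-38.020

Δs = (-0.5 − (-3))/8 = 0.3125.
f(-3) = -52, f(-2.6875) = -74971/2048, f(-2.375) = -24.55859375, f(-2.0625) = -31721/2048, f(-1.75) = -9.03125, f(-1.4375) = -9871/2048, f(-1.125) = -2.48828125, f(-0.8125) = -3421/2048, f(-0.5) = -2.
T_8 = (Δs/2)·[f(s_0) + 2f(s_1) + ... + 2f(s_{7}) + f(s_8)].
Sum ≈ -38.020.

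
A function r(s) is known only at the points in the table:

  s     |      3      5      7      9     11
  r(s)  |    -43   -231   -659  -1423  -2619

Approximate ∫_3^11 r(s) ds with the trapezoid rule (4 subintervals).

Δs = 2.
T_4 = (2/2)·[(-43) + 2·(-231) + 2·(-659) + 2·(-1423) + (-2619)] = -7288.

-7288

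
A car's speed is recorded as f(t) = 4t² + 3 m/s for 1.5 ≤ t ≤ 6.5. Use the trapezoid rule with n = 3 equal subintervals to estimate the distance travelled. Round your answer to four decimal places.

Δt = (6.5 − 1.5)/3 = 5/3.
f(1.5) = 12, f(19/6) = 388/9, f(29/6) = 868/9, f(6.5) = 172.
T_3 = (Δt/2)·[f(t_0) + 2f(t_1) + 2f(t_2) + f(t_3)].
Sum ≈ 385.9259.

385.9259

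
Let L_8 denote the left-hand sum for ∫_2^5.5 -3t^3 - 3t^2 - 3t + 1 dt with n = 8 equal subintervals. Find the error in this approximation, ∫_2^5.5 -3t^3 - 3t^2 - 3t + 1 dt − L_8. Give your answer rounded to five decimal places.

-119.35376

Exact integral: ∫_2^5.5 f(t) dt = -868.546875.
L_8 ≈ -749.1931152.
Error ≈ -868.546875 − (-749.1931152) ≈ -119.35376.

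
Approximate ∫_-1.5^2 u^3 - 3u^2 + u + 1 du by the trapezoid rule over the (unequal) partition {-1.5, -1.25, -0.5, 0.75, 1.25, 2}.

-5.40234375

Subinterval widths: 0.25, 0.75, 1.25, 0.5, 0.75.
f(-1.5) = -10.625, f(-1.25) = -6.890625, f(-0.5) = -0.375, f(0.75) = 0.484375, f(1.25) = -0.484375, f(2) = -1.
On each subinterval the trapezoid contributes (Δu_i/2)·[f(u_{i-1}) + f(u_i)].
Sum = -5.40234375.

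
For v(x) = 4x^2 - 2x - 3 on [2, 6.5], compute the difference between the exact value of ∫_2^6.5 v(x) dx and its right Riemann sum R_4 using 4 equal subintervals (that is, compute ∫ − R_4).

-84.796875

Exact integral: ∫_2^6.5 v(x) dx = 303.75.
R_4 = 388.546875.
Error = 303.75 − 388.546875 = -84.796875.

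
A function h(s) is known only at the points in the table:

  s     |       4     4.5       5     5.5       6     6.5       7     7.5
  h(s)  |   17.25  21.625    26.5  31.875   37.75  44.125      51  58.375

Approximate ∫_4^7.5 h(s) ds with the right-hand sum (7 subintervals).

Δs = 0.5.
Sum = 0.5·[21.625 + 26.5 + 31.875 + 37.75 + 44.125 + 51 + 58.375] = 135.625.

135.625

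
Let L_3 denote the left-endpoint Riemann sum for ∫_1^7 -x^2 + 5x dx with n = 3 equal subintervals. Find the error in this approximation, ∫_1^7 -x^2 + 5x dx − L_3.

-14

Exact integral: ∫_1^7 f(x) dx = 6.
L_3 = 20.
Error = 6 − 20 = -14.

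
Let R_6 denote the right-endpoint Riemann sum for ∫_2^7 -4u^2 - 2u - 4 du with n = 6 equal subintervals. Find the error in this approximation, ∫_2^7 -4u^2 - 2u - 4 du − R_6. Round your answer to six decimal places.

Exact integral: ∫_2^7 f(u) du ≈ -511.66666667.
R_6 ≈ -593.14814815.
Error ≈ -511.66666667 − (-593.14814815) ≈ 81.481481.

81.481481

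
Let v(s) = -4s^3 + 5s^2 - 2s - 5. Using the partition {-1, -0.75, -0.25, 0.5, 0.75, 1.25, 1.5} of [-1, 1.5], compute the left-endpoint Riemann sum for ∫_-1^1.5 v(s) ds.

Subinterval widths: 0.25, 0.5, 0.75, 0.25, 0.5, 0.25.
Left endpoints: -1, -0.75, -0.25, 0.5, 0.75, 1.25.
v(-1) = 6, v(-0.75) = 1, v(-0.25) = -4.125, v(0.5) = -5.25, v(0.75) = -5.375, v(1.25) = -7.5.
Sum = Σ Δs_i · v(s_i).
Sum = -6.96875.

-6.96875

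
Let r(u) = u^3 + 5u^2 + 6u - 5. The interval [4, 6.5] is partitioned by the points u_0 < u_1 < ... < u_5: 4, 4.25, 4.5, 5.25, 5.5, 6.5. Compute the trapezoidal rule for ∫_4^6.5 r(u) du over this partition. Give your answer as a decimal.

Subinterval widths: 0.25, 0.25, 0.75, 0.25, 1.
r(4) = 163, r(4.25) = 187.578125, r(4.5) = 214.375, r(5.25) = 309.015625, r(5.5) = 345.625, r(6.5) = 519.875.
On each subinterval the trapezoid contributes (Δu_i/2)·[r(u_{i-1}) + r(u_i)].
Sum = 804.91796875.

804.91796875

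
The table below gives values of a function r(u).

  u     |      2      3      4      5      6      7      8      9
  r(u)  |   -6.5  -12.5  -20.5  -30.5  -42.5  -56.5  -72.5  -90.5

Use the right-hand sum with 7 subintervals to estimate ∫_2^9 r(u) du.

-325.5

Δu = 1.
Sum = 1·[(-12.5) + (-20.5) + (-30.5) + (-42.5) + (-56.5) + (-72.5) + (-90.5)] = -325.5.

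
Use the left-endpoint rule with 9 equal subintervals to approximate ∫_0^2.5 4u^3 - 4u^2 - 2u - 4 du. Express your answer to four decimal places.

Δu = (2.5 − 0)/9 = 5/18.
Left endpoints: 0, 5/18, 5/9, 5/6, 10/9, 25/18, 5/3, 35/18, 20/9.
f(0) = -4, f(5/18) = -6967/1458, f(5/9) = -4126/729, f(5/6) = -331/54, f(10/9) = -4136/729, f(25/18) = -5507/1458, f(5/3) = 2/27, f(35/18) = 9323/1458, f(20/9) = 11444/729.
Sum = Δu · [f(0) + f(5/18) + f(5/9) + ...].
Sum ≈ -2.1811.

-2.1811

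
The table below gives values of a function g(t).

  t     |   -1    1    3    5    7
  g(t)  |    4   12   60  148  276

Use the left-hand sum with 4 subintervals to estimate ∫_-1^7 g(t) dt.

448

Δt = 2.
Sum = 2·[4 + 12 + 60 + 148] = 448.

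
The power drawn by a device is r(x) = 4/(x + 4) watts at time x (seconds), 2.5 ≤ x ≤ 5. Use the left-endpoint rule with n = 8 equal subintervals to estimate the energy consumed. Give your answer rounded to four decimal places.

Δx = (5 − 2.5)/8 = 0.3125.
Left endpoints: 2.5, 2.8125, 3.125, 3.4375, 3.75, 4.0625, 4.375, 4.6875.
r(2.5) = 8/13, r(2.8125) = 64/109, r(3.125) = 32/57, r(3.4375) = 64/119, r(3.75) = 16/31, r(4.0625) = 64/129, r(4.375) = 32/67, r(4.6875) = 64/139.
Sum = Δx · [r(2.5) + r(2.8125) + r(3.125) + ...].
Sum ≈ 1.3288.

1.3288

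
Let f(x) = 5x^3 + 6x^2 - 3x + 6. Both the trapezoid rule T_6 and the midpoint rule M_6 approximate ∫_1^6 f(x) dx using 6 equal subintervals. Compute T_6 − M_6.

50.78125

T_6 ≈ 2060.104167.
M_6 ≈ 2009.322917.
T_6 − M_6 = 50.78125.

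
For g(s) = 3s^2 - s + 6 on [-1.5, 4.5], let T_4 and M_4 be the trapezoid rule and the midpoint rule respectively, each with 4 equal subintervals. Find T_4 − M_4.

10.125

T_4 = 128.25.
M_4 = 118.125.
T_4 − M_4 = 10.125.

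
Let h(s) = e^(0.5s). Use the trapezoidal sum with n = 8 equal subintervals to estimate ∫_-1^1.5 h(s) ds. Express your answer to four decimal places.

3.0271

Δs = (1.5 − (-1))/8 = 0.3125.
h(-1) ≈ 0.6065, h(-0.6875) ≈ 0.7091, h(-0.375) ≈ 0.8290, h(-0.0625) ≈ 0.9692, h(0.25) ≈ 1.1331, h(0.5625) ≈ 1.3248, h(0.875) ≈ 1.5488, h(1.1875) ≈ 1.8108, h(1.5) ≈ 2.1170.
T_8 = (Δs/2)·[h(s_0) + 2h(s_1) + ... + 2h(s_{7}) + h(s_8)].
Sum ≈ 3.0271.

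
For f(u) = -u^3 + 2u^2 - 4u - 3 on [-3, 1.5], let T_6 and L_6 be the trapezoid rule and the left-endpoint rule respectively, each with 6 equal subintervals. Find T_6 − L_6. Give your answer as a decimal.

-23.203125

T_6 = 41.02734375.
L_6 = 64.23046875.
T_6 − L_6 = -23.203125.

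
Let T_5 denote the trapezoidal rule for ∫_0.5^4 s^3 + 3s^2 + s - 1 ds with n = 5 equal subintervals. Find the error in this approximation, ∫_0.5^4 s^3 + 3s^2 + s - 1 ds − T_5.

-2.786875

Exact integral: ∫_0.5^4 f(s) ds = 132.234375.
T_5 = 135.02125.
Error = 132.234375 − 135.02125 = -2.786875.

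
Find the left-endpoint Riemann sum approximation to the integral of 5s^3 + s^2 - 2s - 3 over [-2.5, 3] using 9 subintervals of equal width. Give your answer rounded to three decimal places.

-13.594

Δs = (3 − (-2.5))/9 = 11/18.
Left endpoints: -2.5, -17/9, -23/18, -2/3, -1/18, 5/9, 7/6, 16/9, 43/18.
f(-2.5) = -69.875, f(-17/9) = -21397/729, f(-23/18) = -53905/5832, f(-2/3) = -73/27, f(-1/18) = -16835/5832, f(5/9) = -2147/729, f(7/6) = 857/216, f(16/9) = 18005/729, f(43/18) = 385457/5832.
Sum = Δs · [f(-2.5) + f(-17/9) + f(-23/18) + ...].
Sum ≈ -13.594.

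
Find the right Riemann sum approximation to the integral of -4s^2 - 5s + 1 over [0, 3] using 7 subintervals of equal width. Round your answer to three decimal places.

-66.796

Δs = (3 − 0)/7 = 3/7.
Right endpoints: 3/7, 6/7, 9/7, 12/7, 15/7, 18/7, 3.
f(3/7) = -92/49, f(6/7) = -305/49, f(9/7) = -590/49, f(12/7) = -947/49, f(15/7) = -1376/49, f(18/7) = -1877/49, f(3) = -50.
Sum = Δs · [f(3/7) + f(6/7) + f(9/7) + ...].
Sum ≈ -66.796.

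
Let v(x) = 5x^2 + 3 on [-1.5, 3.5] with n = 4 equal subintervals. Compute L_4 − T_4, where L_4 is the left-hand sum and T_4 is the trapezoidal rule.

-31.25

L_4 = 67.34375.
T_4 = 98.59375.
L_4 − T_4 = -31.25.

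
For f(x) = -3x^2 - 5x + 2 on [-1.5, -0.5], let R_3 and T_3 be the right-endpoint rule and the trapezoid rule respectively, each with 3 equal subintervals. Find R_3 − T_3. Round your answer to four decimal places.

0.1667

R_3 ≈ 3.861111.
T_3 ≈ 3.694444.
R_3 − T_3 ≈ 0.1667.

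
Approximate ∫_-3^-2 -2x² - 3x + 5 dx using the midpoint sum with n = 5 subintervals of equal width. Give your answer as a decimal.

-0.16

Δx = (-2 − (-3))/5 = 0.2.
Midpoints: -2.9, -2.7, -2.5, -2.3, -2.1.
f(-2.9) = -3.12, f(-2.7) = -1.48, f(-2.5) = 0, f(-2.3) = 1.32, f(-2.1) = 2.48.
Sum = Δx · [f(-2.9) + f(-2.7) + f(-2.5) + f(-2.3) + f(-2.1)].
Sum = -0.16.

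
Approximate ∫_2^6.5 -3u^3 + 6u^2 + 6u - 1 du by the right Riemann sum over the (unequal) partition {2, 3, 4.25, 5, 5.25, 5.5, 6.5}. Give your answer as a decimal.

-942.1171875

Subinterval widths: 1, 1.25, 0.75, 0.25, 0.25, 1.
Right endpoints: 3, 4.25, 5, 5.25, 5.5, 6.5.
f(3) = -10, f(4.25) = -97.421875, f(5) = -196, f(5.25) = -238.234375, f(5.5) = -285.625, f(6.5) = -532.375.
Sum = Σ Δu_i · f(u_i).
Sum = -942.1171875.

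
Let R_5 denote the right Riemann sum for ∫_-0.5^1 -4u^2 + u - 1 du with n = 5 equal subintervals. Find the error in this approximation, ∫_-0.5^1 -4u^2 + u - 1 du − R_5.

Exact integral: ∫_-0.5^1 f(u) du = -2.625.
R_5 = -2.94.
Error = -2.625 − (-2.94) = 0.315.

0.315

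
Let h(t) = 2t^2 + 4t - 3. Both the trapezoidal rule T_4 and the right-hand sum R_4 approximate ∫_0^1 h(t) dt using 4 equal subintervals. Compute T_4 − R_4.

T_4 = -0.3125.
R_4 = 0.4375.
T_4 − R_4 = -0.75.

-0.75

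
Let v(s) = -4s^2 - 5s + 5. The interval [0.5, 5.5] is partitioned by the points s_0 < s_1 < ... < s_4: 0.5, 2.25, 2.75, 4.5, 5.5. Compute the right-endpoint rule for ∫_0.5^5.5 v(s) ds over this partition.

-381.75

Subinterval widths: 1.75, 0.5, 1.75, 1.
Right endpoints: 2.25, 2.75, 4.5, 5.5.
v(2.25) = -26.5, v(2.75) = -39, v(4.5) = -98.5, v(5.5) = -143.5.
Sum = Σ Δs_i · v(s_i).
Sum = -381.75.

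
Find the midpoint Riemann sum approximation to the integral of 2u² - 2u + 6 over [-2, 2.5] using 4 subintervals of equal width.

Δu = (2.5 − (-2))/4 = 1.125.
Midpoints: -1.4375, -0.3125, 0.8125, 1.9375.
f(-1.4375) = 13.0078125, f(-0.3125) = 6.8203125, f(0.8125) = 5.6953125, f(1.9375) = 9.6328125.
Sum = Δu · [f(-1.4375) + f(-0.3125) + f(0.8125) + f(1.9375)].
Sum = 39.55078125.

39.55078125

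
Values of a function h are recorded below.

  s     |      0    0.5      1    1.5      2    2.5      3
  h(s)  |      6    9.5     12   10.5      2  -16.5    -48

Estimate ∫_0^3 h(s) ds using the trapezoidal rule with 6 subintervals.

Δs = 0.5.
T_6 = (0.5/2)·[6 + 2·9.5 + 2·12 + 2·10.5 + 2·2 + 2·(-16.5) + (-48)] = -1.75.

-1.75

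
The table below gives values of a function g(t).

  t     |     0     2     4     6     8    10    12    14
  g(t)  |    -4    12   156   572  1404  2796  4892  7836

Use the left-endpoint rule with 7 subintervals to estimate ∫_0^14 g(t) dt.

Δt = 2.
Sum = 2·[(-4) + 12 + 156 + 572 + 1404 + 2796 + 4892] = 19656.

19656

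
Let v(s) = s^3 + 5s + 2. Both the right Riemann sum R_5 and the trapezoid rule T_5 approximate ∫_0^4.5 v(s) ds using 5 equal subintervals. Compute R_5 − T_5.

51.13125

R_5 = 217.3725.
T_5 = 166.24125.
R_5 − T_5 = 51.13125.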